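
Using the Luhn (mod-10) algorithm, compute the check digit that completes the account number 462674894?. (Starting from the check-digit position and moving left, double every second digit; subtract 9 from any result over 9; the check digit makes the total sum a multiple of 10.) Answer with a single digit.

3

Partial digits right→left: 4 9 8 4 7 6 2 6 4
Double every second digit counting from the check-digit position (so the 1st, 3rd, 5th, ... of the partial from the right).
  doubled (with −9 where >9): 8 7 5 4 8 → sum 32
  kept as-is: 9 4 6 6 → sum 25
Total = 32 + 25 = 57.
Check digit = (10 − (57 mod 10)) mod 10 = 3.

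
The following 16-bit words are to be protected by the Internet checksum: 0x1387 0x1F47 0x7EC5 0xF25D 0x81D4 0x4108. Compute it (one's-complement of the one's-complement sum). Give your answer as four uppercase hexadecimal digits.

One's-complement addition (fold any carry out of bit 15 back into bit 0):
  0x1387 + 0x1F47 = 0x032CE
  0x32CE + 0x7EC5 = 0x0B193
  0xB193 + 0xF25D = 0x1A3F0 → wrap carry → 0xA3F1
  0xA3F1 + 0x81D4 = 0x125C5 → wrap carry → 0x25C6
  0x25C6 + 0x4108 = 0x066CE
One's-complement sum = 0x66CE.
Checksum = ~0x66CE & 0xFFFF = 0x9931.

9931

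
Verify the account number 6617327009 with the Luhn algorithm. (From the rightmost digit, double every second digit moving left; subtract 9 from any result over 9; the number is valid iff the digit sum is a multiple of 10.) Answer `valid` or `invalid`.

valid

From the right, keep odd positions and double even positions (subtract 9 from any doubled value over 9):
  doubled (positions 2,4,...): 0 5 6 2 3 → sum 16
  kept (positions 1,3,...): 9 0 2 7 6 → sum 24
Total = 40.
40 mod 10 = 0, so the number is valid.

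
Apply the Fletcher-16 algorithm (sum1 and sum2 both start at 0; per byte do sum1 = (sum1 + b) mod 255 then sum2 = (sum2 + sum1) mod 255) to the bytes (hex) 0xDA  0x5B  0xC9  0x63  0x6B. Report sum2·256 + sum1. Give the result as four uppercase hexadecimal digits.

Running sums (mod 255):
  after byte 0 (0xDA): sum1=218, sum2=218
  after byte 1 (0x5B): sum1=54, sum2=17
  after byte 2 (0xC9): sum1=0, sum2=17
  after byte 3 (0x63): sum1=99, sum2=116
  after byte 4 (0x6B): sum1=206, sum2=67
Checksum = sum2·256 + sum1 = 67·256 + 206 = 17358 = 0x43CE.

43CE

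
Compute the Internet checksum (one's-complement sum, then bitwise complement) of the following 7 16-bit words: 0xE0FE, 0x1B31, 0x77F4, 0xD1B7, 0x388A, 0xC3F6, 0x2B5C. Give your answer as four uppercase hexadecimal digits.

One's-complement addition (fold any carry out of bit 15 back into bit 0):
  0xE0FE + 0x1B31 = 0x0FC2F
  0xFC2F + 0x77F4 = 0x17423 → wrap carry → 0x7424
  0x7424 + 0xD1B7 = 0x145DB → wrap carry → 0x45DC
  0x45DC + 0x388A = 0x07E66
  0x7E66 + 0xC3F6 = 0x1425C → wrap carry → 0x425D
  0x425D + 0x2B5C = 0x06DB9
One's-complement sum = 0x6DB9.
Checksum = ~0x6DB9 & 0xFFFF = 0x9246.

9246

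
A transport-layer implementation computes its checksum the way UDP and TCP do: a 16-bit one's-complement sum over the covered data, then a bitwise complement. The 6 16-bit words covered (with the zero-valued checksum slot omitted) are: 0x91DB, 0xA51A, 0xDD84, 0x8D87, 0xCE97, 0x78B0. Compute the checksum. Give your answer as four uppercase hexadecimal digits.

One's-complement addition (fold any carry out of bit 15 back into bit 0):
  0x91DB + 0xA51A = 0x136F5 → wrap carry → 0x36F6
  0x36F6 + 0xDD84 = 0x1147A → wrap carry → 0x147B
  0x147B + 0x8D87 = 0x0A202
  0xA202 + 0xCE97 = 0x17099 → wrap carry → 0x709A
  0x709A + 0x78B0 = 0x0E94A
One's-complement sum = 0xE94A.
Checksum = ~0xE94A & 0xFFFF = 0x16B5.

16B5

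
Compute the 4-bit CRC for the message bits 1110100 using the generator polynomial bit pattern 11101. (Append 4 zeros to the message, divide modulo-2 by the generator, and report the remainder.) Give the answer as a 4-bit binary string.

Append 4 zeros: 11101000000. Divide by 11101 (XOR where the leading bit is 1):
  pos 0: 11101 XOR 11101 = 00000
Remainder (last 4 bits) = 0000. This is the CRC / FCS.

0000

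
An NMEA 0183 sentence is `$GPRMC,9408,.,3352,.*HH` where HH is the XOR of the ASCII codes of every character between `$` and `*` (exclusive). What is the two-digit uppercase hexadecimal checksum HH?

XOR the ASCII codes of the payload characters:
  'G' = 0x47 → acc = 0x47
  'P' = 0x50 → acc = 0x17
  'R' = 0x52 → acc = 0x45
  'M' = 0x4D → acc = 0x08
  'C' = 0x43 → acc = 0x4B
  ',' = 0x2C → acc = 0x67
  '9' = 0x39 → acc = 0x5E
  '4' = 0x34 → acc = 0x6A
  '0' = 0x30 → acc = 0x5A
  '8' = 0x38 → acc = 0x62
  ',' = 0x2C → acc = 0x4E
  '.' = 0x2E → acc = 0x60
  ',' = 0x2C → acc = 0x4C
  '3' = 0x33 → acc = 0x7F
  '3' = 0x33 → acc = 0x4C
  '5' = 0x35 → acc = 0x79
  '2' = 0x32 → acc = 0x4B
  ',' = 0x2C → acc = 0x67
  '.' = 0x2E → acc = 0x49
Checksum = 0x49.

49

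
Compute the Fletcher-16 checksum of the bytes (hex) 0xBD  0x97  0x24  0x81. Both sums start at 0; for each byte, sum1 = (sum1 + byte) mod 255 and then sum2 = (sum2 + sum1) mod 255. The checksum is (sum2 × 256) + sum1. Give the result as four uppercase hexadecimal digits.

87FA

Running sums (mod 255):
  after byte 0 (0xBD): sum1=189, sum2=189
  after byte 1 (0x97): sum1=85, sum2=19
  after byte 2 (0x24): sum1=121, sum2=140
  after byte 3 (0x81): sum1=250, sum2=135
Checksum = sum2·256 + sum1 = 135·256 + 250 = 34810 = 0x87FA.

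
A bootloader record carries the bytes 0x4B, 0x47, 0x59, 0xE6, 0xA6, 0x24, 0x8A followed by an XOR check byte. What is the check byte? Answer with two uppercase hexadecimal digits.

XOR the bytes together:
  start with 0x4B
  0x4B ⊕ 0x47 = 0x0C
  0x0C ⊕ 0x59 = 0x55
  0x55 ⊕ 0xE6 = 0xB3
  0xB3 ⊕ 0xA6 = 0x15
  0x15 ⊕ 0x24 = 0x31
  0x31 ⊕ 0x8A = 0xBB

BB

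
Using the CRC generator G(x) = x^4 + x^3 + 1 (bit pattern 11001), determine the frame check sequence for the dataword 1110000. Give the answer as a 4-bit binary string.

0001

Append 4 zeros: 11100000000. Divide by 11001 (XOR where the leading bit is 1):
  pos 0: 11100 XOR 11001 = 00101
  pos 2: 10100 XOR 11001 = 01101
  pos 3: 11010 XOR 11001 = 00011
  pos 6: 11000 XOR 11001 = 00001
Remainder (last 4 bits) = 0001. This is the CRC / FCS.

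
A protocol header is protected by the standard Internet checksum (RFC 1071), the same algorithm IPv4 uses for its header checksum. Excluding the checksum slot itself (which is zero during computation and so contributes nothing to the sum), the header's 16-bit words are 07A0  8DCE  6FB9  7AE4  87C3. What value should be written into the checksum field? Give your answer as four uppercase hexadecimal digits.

One's-complement addition (fold any carry out of bit 15 back into bit 0):
  0x07A0 + 0x8DCE = 0x0956E
  0x956E + 0x6FB9 = 0x10527 → wrap carry → 0x0528
  0x0528 + 0x7AE4 = 0x0800C
  0x800C + 0x87C3 = 0x107CF → wrap carry → 0x07D0
One's-complement sum = 0x07D0.
Checksum = ~0x07D0 & 0xFFFF = 0xF82F.

F82F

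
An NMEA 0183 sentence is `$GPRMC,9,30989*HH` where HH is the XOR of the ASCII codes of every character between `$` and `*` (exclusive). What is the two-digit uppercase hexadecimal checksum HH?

XOR the ASCII codes of the payload characters:
  'G' = 0x47 → acc = 0x47
  'P' = 0x50 → acc = 0x17
  'R' = 0x52 → acc = 0x45
  'M' = 0x4D → acc = 0x08
  'C' = 0x43 → acc = 0x4B
  ',' = 0x2C → acc = 0x67
  '9' = 0x39 → acc = 0x5E
  ',' = 0x2C → acc = 0x72
  '3' = 0x33 → acc = 0x41
  '0' = 0x30 → acc = 0x71
  '9' = 0x39 → acc = 0x48
  '8' = 0x38 → acc = 0x70
  '9' = 0x39 → acc = 0x49
Checksum = 0x49.

49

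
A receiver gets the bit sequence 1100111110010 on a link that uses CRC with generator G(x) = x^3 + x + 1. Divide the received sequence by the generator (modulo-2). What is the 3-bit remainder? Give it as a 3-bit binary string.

Modulo-2 division of 1100111110010 by 1011:
  pos 0: 1100 XOR 1011 = 0111
  pos 1: 1111 XOR 1011 = 0100
  pos 2: 1001 XOR 1011 = 0010
  pos 4: 1011 XOR 1011 = 0000
  pos 8: 1001 XOR 1011 = 0010
Remainder = 100 (nonzero — an error is detected).

100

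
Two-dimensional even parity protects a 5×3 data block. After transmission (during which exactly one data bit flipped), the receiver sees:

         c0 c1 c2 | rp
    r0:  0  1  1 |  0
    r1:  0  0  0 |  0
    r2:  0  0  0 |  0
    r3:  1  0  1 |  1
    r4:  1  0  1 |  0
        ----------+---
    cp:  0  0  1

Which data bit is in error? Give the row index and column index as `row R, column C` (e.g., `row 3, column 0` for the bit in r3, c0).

row 3, column 1

Recompute each row's even parity and compare to rp:
  r0: data parity 0, sent rp 0 → ok
  r1: data parity 0, sent rp 0 → ok
  r2: data parity 0, sent rp 0 → ok
  r3: data parity 0, sent rp 1 → mismatch
  r4: data parity 0, sent rp 0 → ok
Recompute each column's even parity and compare to cp:
  c0: data parity 0, sent cp 0 → ok
  c1: data parity 1, sent cp 0 → mismatch
  c2: data parity 1, sent cp 1 → ok
Exactly one row (r3) and one column (c1) fail → the flipped bit is at their intersection.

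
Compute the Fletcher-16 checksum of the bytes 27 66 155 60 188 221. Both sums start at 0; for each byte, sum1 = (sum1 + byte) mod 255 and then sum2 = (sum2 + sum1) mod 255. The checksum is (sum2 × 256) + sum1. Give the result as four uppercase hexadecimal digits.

Running sums (mod 255):
  after byte 0 (27): sum1=27, sum2=27
  after byte 1 (66): sum1=93, sum2=120
  after byte 2 (155): sum1=248, sum2=113
  after byte 3 (60): sum1=53, sum2=166
  after byte 4 (188): sum1=241, sum2=152
  after byte 5 (221): sum1=207, sum2=104
Checksum = sum2·256 + sum1 = 104·256 + 207 = 26831 = 0x68CF.

68CF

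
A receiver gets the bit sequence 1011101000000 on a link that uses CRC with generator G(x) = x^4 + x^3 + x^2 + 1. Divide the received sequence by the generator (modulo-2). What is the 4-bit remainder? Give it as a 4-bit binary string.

Modulo-2 division of 1011101000000 by 11101:
  pos 0: 10111 XOR 11101 = 01010
  pos 1: 10100 XOR 11101 = 01001
  pos 2: 10011 XOR 11101 = 01110
  pos 3: 11100 XOR 11101 = 00001
  pos 7: 10000 XOR 11101 = 01101
  pos 8: 11010 XOR 11101 = 00111
Remainder = 0111 (nonzero — an error is detected).

0111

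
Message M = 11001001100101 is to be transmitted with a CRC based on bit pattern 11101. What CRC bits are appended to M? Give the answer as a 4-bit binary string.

1101

Append 4 zeros: 110010011001010000. Divide by 11101 (XOR where the leading bit is 1):
  pos 0: 11001 XOR 11101 = 00100
  pos 2: 10000 XOR 11101 = 01101
  pos 3: 11011 XOR 11101 = 00110
  pos 5: 11010 XOR 11101 = 00111
  pos 7: 11101 XOR 11101 = 00000
  pos 13: 10000 XOR 11101 = 01101
Remainder (last 4 bits) = 1101. This is the CRC / FCS.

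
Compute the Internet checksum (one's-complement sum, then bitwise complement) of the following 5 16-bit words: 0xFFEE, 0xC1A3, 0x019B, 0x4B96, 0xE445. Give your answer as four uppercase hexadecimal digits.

One's-complement addition (fold any carry out of bit 15 back into bit 0):
  0xFFEE + 0xC1A3 = 0x1C191 → wrap carry → 0xC192
  0xC192 + 0x019B = 0x0C32D
  0xC32D + 0x4B96 = 0x10EC3 → wrap carry → 0x0EC4
  0x0EC4 + 0xE445 = 0x0F309
One's-complement sum = 0xF309.
Checksum = ~0xF309 & 0xFFFF = 0x0CF6.

0CF6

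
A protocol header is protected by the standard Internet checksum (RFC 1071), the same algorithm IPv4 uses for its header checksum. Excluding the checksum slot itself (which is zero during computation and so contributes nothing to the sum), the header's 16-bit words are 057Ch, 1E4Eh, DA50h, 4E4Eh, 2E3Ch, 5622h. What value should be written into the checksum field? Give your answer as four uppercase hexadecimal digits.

One's-complement addition (fold any carry out of bit 15 back into bit 0):
  0x057C + 0x1E4E = 0x023CA
  0x23CA + 0xDA50 = 0x0FE1A
  0xFE1A + 0x4E4E = 0x14C68 → wrap carry → 0x4C69
  0x4C69 + 0x2E3C = 0x07AA5
  0x7AA5 + 0x5622 = 0x0D0C7
One's-complement sum = 0xD0C7.
Checksum = ~0xD0C7 & 0xFFFF = 0x2F38.

2F38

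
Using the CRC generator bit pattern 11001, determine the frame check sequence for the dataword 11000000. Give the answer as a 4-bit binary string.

0111

Append 4 zeros: 110000000000. Divide by 11001 (XOR where the leading bit is 1):
  pos 0: 11000 XOR 11001 = 00001
  pos 4: 10000 XOR 11001 = 01001
  pos 5: 10010 XOR 11001 = 01011
  pos 6: 10110 XOR 11001 = 01111
  pos 7: 11110 XOR 11001 = 00111
Remainder (last 4 bits) = 0111. This is the CRC / FCS.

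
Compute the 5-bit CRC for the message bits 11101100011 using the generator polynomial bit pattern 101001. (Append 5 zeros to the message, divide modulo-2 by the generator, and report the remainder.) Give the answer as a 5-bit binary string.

10111

Append 5 zeros: 1110110001100000. Divide by 101001 (XOR where the leading bit is 1):
  pos 0: 111011 XOR 101001 = 010010
  pos 1: 100100 XOR 101001 = 001101
  pos 3: 110100 XOR 101001 = 011101
  pos 4: 111011 XOR 101001 = 010010
  pos 5: 100101 XOR 101001 = 001100
  pos 7: 110000 XOR 101001 = 011001
  pos 8: 110010 XOR 101001 = 011011
  pos 9: 110110 XOR 101001 = 011111
  pos 10: 111110 XOR 101001 = 010111
Remainder (last 5 bits) = 10111. This is the CRC / FCS.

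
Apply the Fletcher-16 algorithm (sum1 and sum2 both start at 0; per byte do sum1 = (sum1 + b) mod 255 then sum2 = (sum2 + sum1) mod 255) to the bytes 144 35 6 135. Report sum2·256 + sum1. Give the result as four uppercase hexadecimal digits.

Running sums (mod 255):
  after byte 0 (144): sum1=144, sum2=144
  after byte 1 (35): sum1=179, sum2=68
  after byte 2 (6): sum1=185, sum2=253
  after byte 3 (135): sum1=65, sum2=63
Checksum = sum2·256 + sum1 = 63·256 + 65 = 16193 = 0x3F41.

3F41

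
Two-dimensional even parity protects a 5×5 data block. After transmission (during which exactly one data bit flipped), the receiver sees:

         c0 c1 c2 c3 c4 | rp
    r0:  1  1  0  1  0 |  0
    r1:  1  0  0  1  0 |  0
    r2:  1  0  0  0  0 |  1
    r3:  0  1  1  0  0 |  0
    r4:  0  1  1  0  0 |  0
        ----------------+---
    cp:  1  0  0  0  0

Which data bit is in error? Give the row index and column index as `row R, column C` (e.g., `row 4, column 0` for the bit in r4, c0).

row 0, column 1

Recompute each row's even parity and compare to rp:
  r0: data parity 1, sent rp 0 → mismatch
  r1: data parity 0, sent rp 0 → ok
  r2: data parity 1, sent rp 1 → ok
  r3: data parity 0, sent rp 0 → ok
  r4: data parity 0, sent rp 0 → ok
Recompute each column's even parity and compare to cp:
  c0: data parity 1, sent cp 1 → ok
  c1: data parity 1, sent cp 0 → mismatch
  c2: data parity 0, sent cp 0 → ok
  c3: data parity 0, sent cp 0 → ok
  c4: data parity 0, sent cp 0 → ok
Exactly one row (r0) and one column (c1) fail → the flipped bit is at their intersection.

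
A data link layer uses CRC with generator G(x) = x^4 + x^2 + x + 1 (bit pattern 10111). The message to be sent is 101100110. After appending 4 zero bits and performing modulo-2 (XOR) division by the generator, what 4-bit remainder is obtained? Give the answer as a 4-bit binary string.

0111

Append 4 zeros: 1011001100000. Divide by 10111 (XOR where the leading bit is 1):
  pos 0: 10110 XOR 10111 = 00001
  pos 4: 10110 XOR 10111 = 00001
  pos 8: 10000 XOR 10111 = 00111
Remainder (last 4 bits) = 0111. This is the CRC / FCS.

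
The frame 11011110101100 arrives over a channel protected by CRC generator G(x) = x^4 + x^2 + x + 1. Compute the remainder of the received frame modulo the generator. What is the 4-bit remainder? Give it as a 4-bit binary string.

1000

Modulo-2 division of 11011110101100 by 10111:
  pos 0: 11011 XOR 10111 = 01100
  pos 1: 11001 XOR 10111 = 01110
  pos 2: 11101 XOR 10111 = 01010
  pos 3: 10100 XOR 10111 = 00011
  pos 6: 11101 XOR 10111 = 01010
  pos 7: 10101 XOR 10111 = 00010
Remainder = 1000 (nonzero — an error is detected).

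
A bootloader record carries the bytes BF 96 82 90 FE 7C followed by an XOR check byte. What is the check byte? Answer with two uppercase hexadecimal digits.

XOR the bytes together:
  start with 0xBF
  0xBF ⊕ 0x96 = 0x29
  0x29 ⊕ 0x82 = 0xAB
  0xAB ⊕ 0x90 = 0x3B
  0x3B ⊕ 0xFE = 0xC5
  0xC5 ⊕ 0x7C = 0xB9

B9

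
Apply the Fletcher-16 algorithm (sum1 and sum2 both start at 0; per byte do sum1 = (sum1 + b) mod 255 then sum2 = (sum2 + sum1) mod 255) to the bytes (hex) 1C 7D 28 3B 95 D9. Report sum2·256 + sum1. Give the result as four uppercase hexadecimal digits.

Running sums (mod 255):
  after byte 0 (1C): sum1=28, sum2=28
  after byte 1 (7D): sum1=153, sum2=181
  after byte 2 (28): sum1=193, sum2=119
  after byte 3 (3B): sum1=252, sum2=116
  after byte 4 (95): sum1=146, sum2=7
  after byte 5 (D9): sum1=108, sum2=115
Checksum = sum2·256 + sum1 = 115·256 + 108 = 29548 = 0x736C.

736C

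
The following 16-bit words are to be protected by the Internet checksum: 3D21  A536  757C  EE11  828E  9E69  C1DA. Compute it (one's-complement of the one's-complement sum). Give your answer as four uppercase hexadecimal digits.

One's-complement addition (fold any carry out of bit 15 back into bit 0):
  0x3D21 + 0xA536 = 0x0E257
  0xE257 + 0x757C = 0x157D3 → wrap carry → 0x57D4
  0x57D4 + 0xEE11 = 0x145E5 → wrap carry → 0x45E6
  0x45E6 + 0x828E = 0x0C874
  0xC874 + 0x9E69 = 0x166DD → wrap carry → 0x66DE
  0x66DE + 0xC1DA = 0x128B8 → wrap carry → 0x28B9
One's-complement sum = 0x28B9.
Checksum = ~0x28B9 & 0xFFFF = 0xD746.

D746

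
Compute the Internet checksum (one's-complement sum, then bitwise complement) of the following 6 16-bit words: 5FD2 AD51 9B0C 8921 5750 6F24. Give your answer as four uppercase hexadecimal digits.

0839

One's-complement addition (fold any carry out of bit 15 back into bit 0):
  0x5FD2 + 0xAD51 = 0x10D23 → wrap carry → 0x0D24
  0x0D24 + 0x9B0C = 0x0A830
  0xA830 + 0x8921 = 0x13151 → wrap carry → 0x3152
  0x3152 + 0x5750 = 0x088A2
  0x88A2 + 0x6F24 = 0x0F7C6
One's-complement sum = 0xF7C6.
Checksum = ~0xF7C6 & 0xFFFF = 0x0839.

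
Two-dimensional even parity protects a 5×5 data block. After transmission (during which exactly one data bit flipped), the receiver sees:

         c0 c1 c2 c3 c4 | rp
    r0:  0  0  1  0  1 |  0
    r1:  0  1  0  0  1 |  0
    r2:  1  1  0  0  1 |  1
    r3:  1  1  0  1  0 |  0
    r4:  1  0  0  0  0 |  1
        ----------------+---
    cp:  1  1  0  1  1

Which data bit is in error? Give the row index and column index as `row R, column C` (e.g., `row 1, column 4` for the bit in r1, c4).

row 3, column 2

Recompute each row's even parity and compare to rp:
  r0: data parity 0, sent rp 0 → ok
  r1: data parity 0, sent rp 0 → ok
  r2: data parity 1, sent rp 1 → ok
  r3: data parity 1, sent rp 0 → mismatch
  r4: data parity 1, sent rp 1 → ok
Recompute each column's even parity and compare to cp:
  c0: data parity 1, sent cp 1 → ok
  c1: data parity 1, sent cp 1 → ok
  c2: data parity 1, sent cp 0 → mismatch
  c3: data parity 1, sent cp 1 → ok
  c4: data parity 1, sent cp 1 → ok
Exactly one row (r3) and one column (c2) fail → the flipped bit is at their intersection.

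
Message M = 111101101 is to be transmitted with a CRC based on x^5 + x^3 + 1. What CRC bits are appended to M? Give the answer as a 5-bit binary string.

01001

Append 5 zeros: 11110110100000. Divide by 101001 (XOR where the leading bit is 1):
  pos 0: 111101 XOR 101001 = 010100
  pos 1: 101001 XOR 101001 = 000000
  pos 8: 100000 XOR 101001 = 001001
Remainder (last 5 bits) = 01001. This is the CRC / FCS.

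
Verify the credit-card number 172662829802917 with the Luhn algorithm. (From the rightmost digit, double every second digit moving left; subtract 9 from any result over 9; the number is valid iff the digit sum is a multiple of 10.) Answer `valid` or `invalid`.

invalid

From the right, keep odd positions and double even positions (subtract 9 from any doubled value over 9):
  doubled (positions 2,4,...): 2 4 7 4 4 3 5 → sum 29
  kept (positions 1,3,...): 7 9 0 9 8 6 2 1 → sum 42
Total = 71.
71 mod 10 = 1, so the number is invalid.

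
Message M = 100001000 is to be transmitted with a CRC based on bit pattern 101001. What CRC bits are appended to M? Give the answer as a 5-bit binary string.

01111

Append 5 zeros: 10000100000000. Divide by 101001 (XOR where the leading bit is 1):
  pos 0: 100001 XOR 101001 = 001000
  pos 2: 100000 XOR 101001 = 001001
  pos 4: 100100 XOR 101001 = 001101
  pos 6: 110100 XOR 101001 = 011101
  pos 7: 111010 XOR 101001 = 010011
  pos 8: 100110 XOR 101001 = 001111
Remainder (last 5 bits) = 01111. This is the CRC / FCS.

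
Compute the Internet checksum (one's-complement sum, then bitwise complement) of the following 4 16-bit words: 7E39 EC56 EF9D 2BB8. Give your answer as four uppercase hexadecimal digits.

One's-complement addition (fold any carry out of bit 15 back into bit 0):
  0x7E39 + 0xEC56 = 0x16A8F → wrap carry → 0x6A90
  0x6A90 + 0xEF9D = 0x15A2D → wrap carry → 0x5A2E
  0x5A2E + 0x2BB8 = 0x085E6
One's-complement sum = 0x85E6.
Checksum = ~0x85E6 & 0xFFFF = 0x7A19.

7A19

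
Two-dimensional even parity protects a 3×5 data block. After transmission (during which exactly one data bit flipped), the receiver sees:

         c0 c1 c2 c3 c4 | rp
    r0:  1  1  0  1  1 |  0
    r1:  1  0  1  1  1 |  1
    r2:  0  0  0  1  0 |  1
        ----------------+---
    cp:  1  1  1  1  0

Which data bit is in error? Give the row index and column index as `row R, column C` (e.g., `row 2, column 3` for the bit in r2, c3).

row 1, column 0

Recompute each row's even parity and compare to rp:
  r0: data parity 0, sent rp 0 → ok
  r1: data parity 0, sent rp 1 → mismatch
  r2: data parity 1, sent rp 1 → ok
Recompute each column's even parity and compare to cp:
  c0: data parity 0, sent cp 1 → mismatch
  c1: data parity 1, sent cp 1 → ok
  c2: data parity 1, sent cp 1 → ok
  c3: data parity 1, sent cp 1 → ok
  c4: data parity 0, sent cp 0 → ok
Exactly one row (r1) and one column (c0) fail → the flipped bit is at their intersection.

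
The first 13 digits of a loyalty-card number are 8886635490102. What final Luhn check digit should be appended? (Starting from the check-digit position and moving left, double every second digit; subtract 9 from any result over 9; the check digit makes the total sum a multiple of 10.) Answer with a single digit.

6

Partial digits right→left: 2 0 1 0 9 4 5 3 6 6 8 8 8
Double every second digit counting from the check-digit position (so the 1st, 3rd, 5th, ... of the partial from the right).
  doubled (with −9 where >9): 4 2 9 1 3 7 7 → sum 33
  kept as-is: 0 0 4 3 6 8 → sum 21
Total = 33 + 21 = 54.
Check digit = (10 − (54 mod 10)) mod 10 = 6.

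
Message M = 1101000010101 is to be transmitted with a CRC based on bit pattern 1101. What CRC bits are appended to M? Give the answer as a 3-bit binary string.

111

Append 3 zeros: 1101000010101000. Divide by 1101 (XOR where the leading bit is 1):
  pos 0: 1101 XOR 1101 = 0000
  pos 8: 1010 XOR 1101 = 0111
  pos 9: 1111 XOR 1101 = 0010
  pos 11: 1000 XOR 1101 = 0101
  pos 12: 1010 XOR 1101 = 0111
Remainder (last 3 bits) = 111. This is the CRC / FCS.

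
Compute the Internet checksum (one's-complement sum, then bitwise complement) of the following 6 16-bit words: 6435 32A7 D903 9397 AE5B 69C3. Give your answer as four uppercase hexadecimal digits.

One's-complement addition (fold any carry out of bit 15 back into bit 0):
  0x6435 + 0x32A7 = 0x096DC
  0x96DC + 0xD903 = 0x16FDF → wrap carry → 0x6FE0
  0x6FE0 + 0x9397 = 0x10377 → wrap carry → 0x0378
  0x0378 + 0xAE5B = 0x0B1D3
  0xB1D3 + 0x69C3 = 0x11B96 → wrap carry → 0x1B97
One's-complement sum = 0x1B97.
Checksum = ~0x1B97 & 0xFFFF = 0xE468.

E468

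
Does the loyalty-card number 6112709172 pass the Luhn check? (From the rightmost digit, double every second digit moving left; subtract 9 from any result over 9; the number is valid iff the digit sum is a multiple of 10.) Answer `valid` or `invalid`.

From the right, keep odd positions and double even positions (subtract 9 from any doubled value over 9):
  doubled (positions 2,4,...): 5 9 5 2 3 → sum 24
  kept (positions 1,3,...): 2 1 0 2 1 → sum 6
Total = 30.
30 mod 10 = 0, so the number is valid.

valid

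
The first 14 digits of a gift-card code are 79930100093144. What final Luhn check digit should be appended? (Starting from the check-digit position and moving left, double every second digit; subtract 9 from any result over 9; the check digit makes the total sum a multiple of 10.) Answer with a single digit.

1

Partial digits right→left: 4 4 1 3 9 0 0 0 1 0 3 9 9 7
Double every second digit counting from the check-digit position (so the 1st, 3rd, 5th, ... of the partial from the right).
  doubled (with −9 where >9): 8 2 9 0 2 6 9 → sum 36
  kept as-is: 4 3 0 0 0 9 7 → sum 23
Total = 36 + 23 = 59.
Check digit = (10 − (59 mod 10)) mod 10 = 1.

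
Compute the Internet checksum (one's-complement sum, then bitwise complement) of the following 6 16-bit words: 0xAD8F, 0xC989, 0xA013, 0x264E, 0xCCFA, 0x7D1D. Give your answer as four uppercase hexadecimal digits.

786C

One's-complement addition (fold any carry out of bit 15 back into bit 0):
  0xAD8F + 0xC989 = 0x17718 → wrap carry → 0x7719
  0x7719 + 0xA013 = 0x1172C → wrap carry → 0x172D
  0x172D + 0x264E = 0x03D7B
  0x3D7B + 0xCCFA = 0x10A75 → wrap carry → 0x0A76
  0x0A76 + 0x7D1D = 0x08793
One's-complement sum = 0x8793.
Checksum = ~0x8793 & 0xFFFF = 0x786C.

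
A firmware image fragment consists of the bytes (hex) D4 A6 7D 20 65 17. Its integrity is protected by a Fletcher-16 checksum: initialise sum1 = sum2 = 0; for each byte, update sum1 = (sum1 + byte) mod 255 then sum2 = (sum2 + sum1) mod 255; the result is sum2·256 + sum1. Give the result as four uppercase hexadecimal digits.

7695

Running sums (mod 255):
  after byte 0 (D4): sum1=212, sum2=212
  after byte 1 (A6): sum1=123, sum2=80
  after byte 2 (7D): sum1=248, sum2=73
  after byte 3 (20): sum1=25, sum2=98
  after byte 4 (65): sum1=126, sum2=224
  after byte 5 (17): sum1=149, sum2=118
Checksum = sum2·256 + sum1 = 118·256 + 149 = 30357 = 0x7695.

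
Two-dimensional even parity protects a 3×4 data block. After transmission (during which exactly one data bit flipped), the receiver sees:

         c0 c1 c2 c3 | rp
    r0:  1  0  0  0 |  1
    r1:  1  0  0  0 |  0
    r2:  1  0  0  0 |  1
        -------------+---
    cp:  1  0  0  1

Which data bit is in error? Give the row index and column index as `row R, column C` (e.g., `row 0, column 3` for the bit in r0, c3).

Recompute each row's even parity and compare to rp:
  r0: data parity 1, sent rp 1 → ok
  r1: data parity 1, sent rp 0 → mismatch
  r2: data parity 1, sent rp 1 → ok
Recompute each column's even parity and compare to cp:
  c0: data parity 1, sent cp 1 → ok
  c1: data parity 0, sent cp 0 → ok
  c2: data parity 0, sent cp 0 → ok
  c3: data parity 0, sent cp 1 → mismatch
Exactly one row (r1) and one column (c3) fail → the flipped bit is at their intersection.

row 1, column 3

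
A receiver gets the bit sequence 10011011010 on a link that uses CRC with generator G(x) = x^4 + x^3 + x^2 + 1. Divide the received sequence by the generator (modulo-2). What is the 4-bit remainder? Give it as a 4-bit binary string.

0000

Modulo-2 division of 10011011010 by 11101:
  pos 0: 10011 XOR 11101 = 01110
  pos 1: 11100 XOR 11101 = 00001
  pos 5: 11101 XOR 11101 = 00000
Remainder = 0000 (zero — the frame passes the CRC check).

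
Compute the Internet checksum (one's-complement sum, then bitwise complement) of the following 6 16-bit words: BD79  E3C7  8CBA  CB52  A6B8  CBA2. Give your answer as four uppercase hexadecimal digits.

One's-complement addition (fold any carry out of bit 15 back into bit 0):
  0xBD79 + 0xE3C7 = 0x1A140 → wrap carry → 0xA141
  0xA141 + 0x8CBA = 0x12DFB → wrap carry → 0x2DFC
  0x2DFC + 0xCB52 = 0x0F94E
  0xF94E + 0xA6B8 = 0x1A006 → wrap carry → 0xA007
  0xA007 + 0xCBA2 = 0x16BA9 → wrap carry → 0x6BAA
One's-complement sum = 0x6BAA.
Checksum = ~0x6BAA & 0xFFFF = 0x9455.

9455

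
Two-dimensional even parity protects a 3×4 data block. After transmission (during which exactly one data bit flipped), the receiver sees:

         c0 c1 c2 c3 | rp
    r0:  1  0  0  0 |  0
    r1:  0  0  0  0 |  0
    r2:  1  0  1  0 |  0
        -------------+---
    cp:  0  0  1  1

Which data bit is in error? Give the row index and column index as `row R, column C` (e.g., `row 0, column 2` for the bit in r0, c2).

row 0, column 3

Recompute each row's even parity and compare to rp:
  r0: data parity 1, sent rp 0 → mismatch
  r1: data parity 0, sent rp 0 → ok
  r2: data parity 0, sent rp 0 → ok
Recompute each column's even parity and compare to cp:
  c0: data parity 0, sent cp 0 → ok
  c1: data parity 0, sent cp 0 → ok
  c2: data parity 1, sent cp 1 → ok
  c3: data parity 0, sent cp 1 → mismatch
Exactly one row (r0) and one column (c3) fail → the flipped bit is at their intersection.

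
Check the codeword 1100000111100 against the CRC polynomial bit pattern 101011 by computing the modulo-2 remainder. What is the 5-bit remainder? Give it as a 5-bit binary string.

Modulo-2 division of 1100000111100 by 101011:
  pos 0: 110000 XOR 101011 = 011011
  pos 1: 110110 XOR 101011 = 011101
  pos 2: 111011 XOR 101011 = 010000
  pos 3: 100001 XOR 101011 = 001010
  pos 5: 101011 XOR 101011 = 000000
Remainder = 00000 (zero — the frame passes the CRC check).

00000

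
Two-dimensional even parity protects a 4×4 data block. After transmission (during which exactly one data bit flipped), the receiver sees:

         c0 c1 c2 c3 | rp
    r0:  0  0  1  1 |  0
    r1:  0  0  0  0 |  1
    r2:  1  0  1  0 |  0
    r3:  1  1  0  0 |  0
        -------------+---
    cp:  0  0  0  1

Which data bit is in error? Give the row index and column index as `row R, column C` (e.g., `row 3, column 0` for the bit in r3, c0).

row 1, column 1

Recompute each row's even parity and compare to rp:
  r0: data parity 0, sent rp 0 → ok
  r1: data parity 0, sent rp 1 → mismatch
  r2: data parity 0, sent rp 0 → ok
  r3: data parity 0, sent rp 0 → ok
Recompute each column's even parity and compare to cp:
  c0: data parity 0, sent cp 0 → ok
  c1: data parity 1, sent cp 0 → mismatch
  c2: data parity 0, sent cp 0 → ok
  c3: data parity 1, sent cp 1 → ok
Exactly one row (r1) and one column (c1) fail → the flipped bit is at their intersection.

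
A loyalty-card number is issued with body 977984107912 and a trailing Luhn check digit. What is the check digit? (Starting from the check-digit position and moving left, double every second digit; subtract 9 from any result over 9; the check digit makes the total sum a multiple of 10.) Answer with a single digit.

2

Partial digits right→left: 2 1 9 7 0 1 4 8 9 7 7 9
Double every second digit counting from the check-digit position (so the 1st, 3rd, 5th, ... of the partial from the right).
  doubled (with −9 where >9): 4 9 0 8 9 5 → sum 35
  kept as-is: 1 7 1 8 7 9 → sum 33
Total = 35 + 33 = 68.
Check digit = (10 − (68 mod 10)) mod 10 = 2.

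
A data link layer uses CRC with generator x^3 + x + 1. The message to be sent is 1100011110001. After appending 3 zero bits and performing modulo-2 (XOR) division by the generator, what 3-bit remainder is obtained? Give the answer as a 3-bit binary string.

100

Append 3 zeros: 1100011110001000. Divide by 1011 (XOR where the leading bit is 1):
  pos 0: 1100 XOR 1011 = 0111
  pos 1: 1110 XOR 1011 = 0101
  pos 2: 1011 XOR 1011 = 0000
  pos 6: 1110 XOR 1011 = 0101
  pos 7: 1010 XOR 1011 = 0001
  pos 10: 1010 XOR 1011 = 0001
Remainder (last 3 bits) = 100. This is the CRC / FCS.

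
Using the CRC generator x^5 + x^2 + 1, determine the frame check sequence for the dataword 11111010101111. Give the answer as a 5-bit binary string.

Append 5 zeros: 1111101010111100000. Divide by 100101 (XOR where the leading bit is 1):
  pos 0: 111110 XOR 100101 = 011011
  pos 1: 110111 XOR 100101 = 010010
  pos 2: 100100 XOR 100101 = 000001
  pos 7: 110111 XOR 100101 = 010010
  pos 8: 100101 XOR 100101 = 000000
Remainder (last 5 bits) = 00000. This is the CRC / FCS.

00000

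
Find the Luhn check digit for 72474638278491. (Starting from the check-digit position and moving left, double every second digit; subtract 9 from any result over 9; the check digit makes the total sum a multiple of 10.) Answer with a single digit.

9

Partial digits right→left: 1 9 4 8 7 2 8 3 6 4 7 4 2 7
Double every second digit counting from the check-digit position (so the 1st, 3rd, 5th, ... of the partial from the right).
  doubled (with −9 where >9): 2 8 5 7 3 5 4 → sum 34
  kept as-is: 9 8 2 3 4 4 7 → sum 37
Total = 34 + 37 = 71.
Check digit = (10 − (71 mod 10)) mod 10 = 9.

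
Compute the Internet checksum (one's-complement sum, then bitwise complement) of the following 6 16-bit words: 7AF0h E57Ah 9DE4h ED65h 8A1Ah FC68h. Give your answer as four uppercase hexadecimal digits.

8DC6

One's-complement addition (fold any carry out of bit 15 back into bit 0):
  0x7AF0 + 0xE57A = 0x1606A → wrap carry → 0x606B
  0x606B + 0x9DE4 = 0x0FE4F
  0xFE4F + 0xED65 = 0x1EBB4 → wrap carry → 0xEBB5
  0xEBB5 + 0x8A1A = 0x175CF → wrap carry → 0x75D0
  0x75D0 + 0xFC68 = 0x17238 → wrap carry → 0x7239
One's-complement sum = 0x7239.
Checksum = ~0x7239 & 0xFFFF = 0x8DC6.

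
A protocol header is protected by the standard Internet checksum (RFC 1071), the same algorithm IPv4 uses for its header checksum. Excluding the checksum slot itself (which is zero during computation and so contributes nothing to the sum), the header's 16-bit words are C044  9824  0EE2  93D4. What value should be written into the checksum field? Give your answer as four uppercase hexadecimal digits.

One's-complement addition (fold any carry out of bit 15 back into bit 0):
  0xC044 + 0x9824 = 0x15868 → wrap carry → 0x5869
  0x5869 + 0x0EE2 = 0x0674B
  0x674B + 0x93D4 = 0x0FB1F
One's-complement sum = 0xFB1F.
Checksum = ~0xFB1F & 0xFFFF = 0x04E0.

04E0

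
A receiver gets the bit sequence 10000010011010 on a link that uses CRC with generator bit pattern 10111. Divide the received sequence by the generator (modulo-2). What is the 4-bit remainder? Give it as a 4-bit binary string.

Modulo-2 division of 10000010011010 by 10111:
  pos 0: 10000 XOR 10111 = 00111
  pos 2: 11101 XOR 10111 = 01010
  pos 3: 10100 XOR 10111 = 00011
  pos 6: 11011 XOR 10111 = 01100
  pos 7: 11000 XOR 10111 = 01111
  pos 8: 11111 XOR 10111 = 01000
  pos 9: 10000 XOR 10111 = 00111
Remainder = 0111 (nonzero — an error is detected).

0111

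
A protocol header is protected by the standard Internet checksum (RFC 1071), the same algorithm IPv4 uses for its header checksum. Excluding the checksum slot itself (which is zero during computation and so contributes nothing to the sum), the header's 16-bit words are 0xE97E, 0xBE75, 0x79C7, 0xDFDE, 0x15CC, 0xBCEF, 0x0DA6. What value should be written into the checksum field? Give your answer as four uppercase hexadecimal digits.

1E03

One's-complement addition (fold any carry out of bit 15 back into bit 0):
  0xE97E + 0xBE75 = 0x1A7F3 → wrap carry → 0xA7F4
  0xA7F4 + 0x79C7 = 0x121BB → wrap carry → 0x21BC
  0x21BC + 0xDFDE = 0x1019A → wrap carry → 0x019B
  0x019B + 0x15CC = 0x01767
  0x1767 + 0xBCEF = 0x0D456
  0xD456 + 0x0DA6 = 0x0E1FC
One's-complement sum = 0xE1FC.
Checksum = ~0xE1FC & 0xFFFF = 0x1E03.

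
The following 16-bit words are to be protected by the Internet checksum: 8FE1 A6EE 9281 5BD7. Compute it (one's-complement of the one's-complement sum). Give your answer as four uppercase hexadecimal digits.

One's-complement addition (fold any carry out of bit 15 back into bit 0):
  0x8FE1 + 0xA6EE = 0x136CF → wrap carry → 0x36D0
  0x36D0 + 0x9281 = 0x0C951
  0xC951 + 0x5BD7 = 0x12528 → wrap carry → 0x2529
One's-complement sum = 0x2529.
Checksum = ~0x2529 & 0xFFFF = 0xDAD6.

DAD6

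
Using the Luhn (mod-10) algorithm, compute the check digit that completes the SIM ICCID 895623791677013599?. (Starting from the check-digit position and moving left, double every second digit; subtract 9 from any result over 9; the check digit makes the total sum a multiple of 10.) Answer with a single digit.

Partial digits right→left: 9 9 5 3 1 0 7 7 6 1 9 7 3 2 6 5 9 8
Double every second digit counting from the check-digit position (so the 1st, 3rd, 5th, ... of the partial from the right).
  doubled (with −9 where >9): 9 1 2 5 3 9 6 3 9 → sum 47
  kept as-is: 9 3 0 7 1 7 2 5 8 → sum 42
Total = 47 + 42 = 89.
Check digit = (10 − (89 mod 10)) mod 10 = 1.

1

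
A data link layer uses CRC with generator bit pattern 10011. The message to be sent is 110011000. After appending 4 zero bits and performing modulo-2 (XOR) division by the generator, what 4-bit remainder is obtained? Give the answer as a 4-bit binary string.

Append 4 zeros: 1100110000000. Divide by 10011 (XOR where the leading bit is 1):
  pos 0: 11001 XOR 10011 = 01010
  pos 1: 10101 XOR 10011 = 00110
  pos 3: 11000 XOR 10011 = 01011
  pos 4: 10110 XOR 10011 = 00101
  pos 6: 10100 XOR 10011 = 00111
  pos 8: 11100 XOR 10011 = 01111
Remainder (last 4 bits) = 1111. This is the CRC / FCS.

1111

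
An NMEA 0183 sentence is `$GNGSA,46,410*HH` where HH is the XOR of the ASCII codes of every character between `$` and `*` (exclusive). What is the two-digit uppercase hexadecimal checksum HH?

XOR the ASCII codes of the payload characters:
  'G' = 0x47 → acc = 0x47
  'N' = 0x4E → acc = 0x09
  'G' = 0x47 → acc = 0x4E
  'S' = 0x53 → acc = 0x1D
  'A' = 0x41 → acc = 0x5C
  ',' = 0x2C → acc = 0x70
  '4' = 0x34 → acc = 0x44
  '6' = 0x36 → acc = 0x72
  ',' = 0x2C → acc = 0x5E
  '4' = 0x34 → acc = 0x6A
  '1' = 0x31 → acc = 0x5B
  '0' = 0x30 → acc = 0x6B
Checksum = 0x6B.

6B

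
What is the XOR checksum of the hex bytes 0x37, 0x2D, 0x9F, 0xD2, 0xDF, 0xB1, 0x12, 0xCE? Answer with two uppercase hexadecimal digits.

XOR the bytes together:
  start with 0x37
  0x37 ⊕ 0x2D = 0x1A
  0x1A ⊕ 0x9F = 0x85
  0x85 ⊕ 0xD2 = 0x57
  0x57 ⊕ 0xDF = 0x88
  0x88 ⊕ 0xB1 = 0x39
  0x39 ⊕ 0x12 = 0x2B
  0x2B ⊕ 0xCE = 0xE5

E5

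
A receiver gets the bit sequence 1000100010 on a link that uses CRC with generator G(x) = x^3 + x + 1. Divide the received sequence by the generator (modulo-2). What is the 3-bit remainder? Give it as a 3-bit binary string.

Modulo-2 division of 1000100010 by 1011:
  pos 0: 1000 XOR 1011 = 0011
  pos 2: 1110 XOR 1011 = 0101
  pos 3: 1010 XOR 1011 = 0001
  pos 6: 1010 XOR 1011 = 0001
Remainder = 001 (nonzero — an error is detected).

001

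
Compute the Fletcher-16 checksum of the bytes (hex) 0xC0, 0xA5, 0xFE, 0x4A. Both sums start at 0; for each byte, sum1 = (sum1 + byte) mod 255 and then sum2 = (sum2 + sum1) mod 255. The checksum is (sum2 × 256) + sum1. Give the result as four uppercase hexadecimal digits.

Running sums (mod 255):
  after byte 0 (0xC0): sum1=192, sum2=192
  after byte 1 (0xA5): sum1=102, sum2=39
  after byte 2 (0xFE): sum1=101, sum2=140
  after byte 3 (0x4A): sum1=175, sum2=60
Checksum = sum2·256 + sum1 = 60·256 + 175 = 15535 = 0x3CAF.

3CAF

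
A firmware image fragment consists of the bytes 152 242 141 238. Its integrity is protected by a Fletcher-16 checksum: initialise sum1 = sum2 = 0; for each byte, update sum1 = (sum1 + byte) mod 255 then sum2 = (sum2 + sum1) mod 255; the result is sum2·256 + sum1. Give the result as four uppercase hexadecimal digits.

Running sums (mod 255):
  after byte 0 (152): sum1=152, sum2=152
  after byte 1 (242): sum1=139, sum2=36
  after byte 2 (141): sum1=25, sum2=61
  after byte 3 (238): sum1=8, sum2=69
Checksum = sum2·256 + sum1 = 69·256 + 8 = 17672 = 0x4508.

4508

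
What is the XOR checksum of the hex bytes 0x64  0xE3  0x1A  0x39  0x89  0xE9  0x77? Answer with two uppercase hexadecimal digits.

B3

XOR the bytes together:
  start with 0x64
  0x64 ⊕ 0xE3 = 0x87
  0x87 ⊕ 0x1A = 0x9D
  0x9D ⊕ 0x39 = 0xA4
  0xA4 ⊕ 0x89 = 0x2D
  0x2D ⊕ 0xE9 = 0xC4
  0xC4 ⊕ 0x77 = 0xB3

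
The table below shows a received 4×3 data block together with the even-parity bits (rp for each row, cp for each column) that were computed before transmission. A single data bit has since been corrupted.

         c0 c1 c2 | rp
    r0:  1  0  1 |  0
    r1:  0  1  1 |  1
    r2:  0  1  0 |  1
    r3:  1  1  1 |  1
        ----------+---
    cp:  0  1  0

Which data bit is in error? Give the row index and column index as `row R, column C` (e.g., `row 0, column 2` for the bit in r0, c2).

row 1, column 2

Recompute each row's even parity and compare to rp:
  r0: data parity 0, sent rp 0 → ok
  r1: data parity 0, sent rp 1 → mismatch
  r2: data parity 1, sent rp 1 → ok
  r3: data parity 1, sent rp 1 → ok
Recompute each column's even parity and compare to cp:
  c0: data parity 0, sent cp 0 → ok
  c1: data parity 1, sent cp 1 → ok
  c2: data parity 1, sent cp 0 → mismatch
Exactly one row (r1) and one column (c2) fail → the flipped bit is at their intersection.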